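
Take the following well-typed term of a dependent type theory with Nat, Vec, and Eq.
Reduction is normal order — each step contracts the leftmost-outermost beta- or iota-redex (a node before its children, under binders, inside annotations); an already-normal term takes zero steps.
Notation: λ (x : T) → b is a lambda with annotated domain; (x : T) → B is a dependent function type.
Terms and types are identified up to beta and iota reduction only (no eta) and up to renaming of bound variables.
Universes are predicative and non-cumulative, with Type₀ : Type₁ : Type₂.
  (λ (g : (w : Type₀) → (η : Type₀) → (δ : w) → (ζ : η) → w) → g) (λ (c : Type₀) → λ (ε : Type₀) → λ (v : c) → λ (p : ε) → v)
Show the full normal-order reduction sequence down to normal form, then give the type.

normal-order reduction:
  (λ (g : (w : Type₀) → (η : Type₀) → (δ : w) → (ζ : η) → w) → g) (λ (c : Type₀) → λ (ε : Type₀) → λ (v : c) → λ (p : ε) → v)
  ~> λ (g : Type₀) → λ (w : Type₀) → λ (η : g) → λ (δ : w) → η
type:
  (g : Type₀) → (w : Type₀) → (η : g) → (δ : w) → g


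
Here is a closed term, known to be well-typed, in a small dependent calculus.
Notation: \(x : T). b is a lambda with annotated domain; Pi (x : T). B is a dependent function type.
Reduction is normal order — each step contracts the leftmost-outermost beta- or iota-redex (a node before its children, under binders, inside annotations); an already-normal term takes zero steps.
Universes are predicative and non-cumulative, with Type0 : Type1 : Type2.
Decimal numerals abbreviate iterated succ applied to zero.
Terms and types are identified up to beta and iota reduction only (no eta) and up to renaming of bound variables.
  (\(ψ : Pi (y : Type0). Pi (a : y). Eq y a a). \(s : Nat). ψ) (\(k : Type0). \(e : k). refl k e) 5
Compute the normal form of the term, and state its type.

reduced normal form:
  \(ψ : Type0). \(y : ψ). refl ψ y
type:
  Pi (ψ : Type0). Pi (y : ψ). Eq ψ y y
observation: 2 normal-order steps normalize the term, beginning with a beta-redex.


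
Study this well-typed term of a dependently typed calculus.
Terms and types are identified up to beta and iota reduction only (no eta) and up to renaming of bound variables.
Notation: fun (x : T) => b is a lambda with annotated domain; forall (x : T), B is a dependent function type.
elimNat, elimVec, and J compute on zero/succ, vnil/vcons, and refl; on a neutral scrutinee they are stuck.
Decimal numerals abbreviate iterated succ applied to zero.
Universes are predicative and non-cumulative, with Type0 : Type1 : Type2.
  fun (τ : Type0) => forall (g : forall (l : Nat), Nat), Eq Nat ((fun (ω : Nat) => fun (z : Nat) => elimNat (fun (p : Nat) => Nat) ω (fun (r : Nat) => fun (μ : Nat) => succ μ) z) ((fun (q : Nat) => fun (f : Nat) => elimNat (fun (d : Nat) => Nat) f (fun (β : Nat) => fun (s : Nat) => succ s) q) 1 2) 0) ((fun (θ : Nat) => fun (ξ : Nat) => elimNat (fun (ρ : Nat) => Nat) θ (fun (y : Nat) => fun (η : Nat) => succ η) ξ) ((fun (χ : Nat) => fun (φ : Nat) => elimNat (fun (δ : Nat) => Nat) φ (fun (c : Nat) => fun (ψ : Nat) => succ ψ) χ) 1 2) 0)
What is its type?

type:
  forall (τ : Type0), Type0


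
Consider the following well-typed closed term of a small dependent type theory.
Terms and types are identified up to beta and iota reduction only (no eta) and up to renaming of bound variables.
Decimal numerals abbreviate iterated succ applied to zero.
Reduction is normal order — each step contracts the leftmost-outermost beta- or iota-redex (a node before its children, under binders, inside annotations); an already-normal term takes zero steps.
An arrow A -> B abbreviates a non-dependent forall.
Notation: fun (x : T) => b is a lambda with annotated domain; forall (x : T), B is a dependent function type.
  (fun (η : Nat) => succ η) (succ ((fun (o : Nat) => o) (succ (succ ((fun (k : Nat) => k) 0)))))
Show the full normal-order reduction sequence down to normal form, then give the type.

normal-order reduction:
  (fun (η : Nat) => succ η) (succ ((fun (o : Nat) => o) (succ (succ ((fun (k : Nat) => k) 0)))))
  ~> succ (succ ((fun (η : Nat) => η) (succ (succ ((fun (o : Nat) => o) 0)))))
  ~> succ (succ (succ (succ ((fun (η : Nat) => η) 0))))
  ~> 4
type:
  Nat


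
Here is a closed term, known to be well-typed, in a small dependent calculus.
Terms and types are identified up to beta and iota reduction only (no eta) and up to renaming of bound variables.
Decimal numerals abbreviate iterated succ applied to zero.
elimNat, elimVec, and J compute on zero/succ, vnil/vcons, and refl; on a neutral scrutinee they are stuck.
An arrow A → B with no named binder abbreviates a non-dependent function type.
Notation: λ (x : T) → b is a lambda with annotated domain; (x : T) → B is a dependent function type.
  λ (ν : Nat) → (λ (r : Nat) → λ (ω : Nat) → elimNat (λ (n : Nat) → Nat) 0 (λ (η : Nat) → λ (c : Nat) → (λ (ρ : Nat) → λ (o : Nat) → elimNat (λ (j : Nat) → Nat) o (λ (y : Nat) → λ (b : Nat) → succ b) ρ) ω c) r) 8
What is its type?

the term's type:
  Nat → Nat → Nat


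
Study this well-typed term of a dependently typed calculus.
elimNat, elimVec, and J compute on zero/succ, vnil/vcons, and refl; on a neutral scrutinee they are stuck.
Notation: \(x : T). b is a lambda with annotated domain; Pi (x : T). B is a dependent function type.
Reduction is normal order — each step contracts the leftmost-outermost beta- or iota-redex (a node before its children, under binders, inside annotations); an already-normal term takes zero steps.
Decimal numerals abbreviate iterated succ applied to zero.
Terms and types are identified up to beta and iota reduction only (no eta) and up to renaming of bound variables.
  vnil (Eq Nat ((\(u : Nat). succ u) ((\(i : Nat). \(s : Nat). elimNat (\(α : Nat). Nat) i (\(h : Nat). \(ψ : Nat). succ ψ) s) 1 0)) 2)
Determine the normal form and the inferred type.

resulting normal form:
  vnil (Eq Nat 2 2)
type:
  Vec (Eq Nat 2 2) 0
observation: 4 normal-order steps normalize the term, beginning with a beta-redex.


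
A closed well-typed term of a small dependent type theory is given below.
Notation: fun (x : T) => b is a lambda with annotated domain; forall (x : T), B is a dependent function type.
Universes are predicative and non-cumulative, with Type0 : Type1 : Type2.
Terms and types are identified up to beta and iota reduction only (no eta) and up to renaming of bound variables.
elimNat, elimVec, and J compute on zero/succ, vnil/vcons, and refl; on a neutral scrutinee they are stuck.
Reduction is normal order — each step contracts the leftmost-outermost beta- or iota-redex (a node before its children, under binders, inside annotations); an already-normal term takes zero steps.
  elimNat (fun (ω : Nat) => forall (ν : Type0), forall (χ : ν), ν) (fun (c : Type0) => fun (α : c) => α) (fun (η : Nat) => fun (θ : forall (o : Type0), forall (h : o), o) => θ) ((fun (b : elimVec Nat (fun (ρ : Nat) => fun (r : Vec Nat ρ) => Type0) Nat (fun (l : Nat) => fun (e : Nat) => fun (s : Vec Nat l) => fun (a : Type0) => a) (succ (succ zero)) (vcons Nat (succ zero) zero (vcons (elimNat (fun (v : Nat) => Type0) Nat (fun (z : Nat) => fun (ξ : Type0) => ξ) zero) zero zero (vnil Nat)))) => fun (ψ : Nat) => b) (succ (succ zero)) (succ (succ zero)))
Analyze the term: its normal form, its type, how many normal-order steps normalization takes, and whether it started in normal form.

normal form:
  fun (ω : Type0) => fun (ν : ω) => ν
inferred type:
  forall (ω : Type0), forall (ν : ω), ω
reduction steps (normal order): 9
started in normal form: no
first contracted redex: a beta-redex


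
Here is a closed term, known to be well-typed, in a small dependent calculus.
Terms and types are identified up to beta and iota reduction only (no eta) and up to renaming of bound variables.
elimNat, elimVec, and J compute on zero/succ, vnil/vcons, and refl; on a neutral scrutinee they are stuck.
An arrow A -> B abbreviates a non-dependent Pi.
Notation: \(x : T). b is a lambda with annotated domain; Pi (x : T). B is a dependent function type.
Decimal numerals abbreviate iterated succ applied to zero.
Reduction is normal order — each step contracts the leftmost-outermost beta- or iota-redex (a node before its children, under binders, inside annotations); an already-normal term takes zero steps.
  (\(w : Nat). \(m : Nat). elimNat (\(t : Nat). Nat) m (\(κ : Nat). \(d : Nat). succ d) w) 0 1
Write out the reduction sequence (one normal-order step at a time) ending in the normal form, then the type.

normal-order reduction:
  (\(w : Nat). \(m : Nat). elimNat (\(t : Nat). Nat) m (\(κ : Nat). \(d : Nat). succ d) w) 0 1
  ~> (\(w : Nat). elimNat (\(m : Nat). Nat) w (\(t : Nat). \(κ : Nat). succ κ) 0) 1
  ~> elimNat (\(w : Nat). Nat) 1 (\(m : Nat). \(t : Nat). succ t) 0
  ~> 1
type:
  Nat


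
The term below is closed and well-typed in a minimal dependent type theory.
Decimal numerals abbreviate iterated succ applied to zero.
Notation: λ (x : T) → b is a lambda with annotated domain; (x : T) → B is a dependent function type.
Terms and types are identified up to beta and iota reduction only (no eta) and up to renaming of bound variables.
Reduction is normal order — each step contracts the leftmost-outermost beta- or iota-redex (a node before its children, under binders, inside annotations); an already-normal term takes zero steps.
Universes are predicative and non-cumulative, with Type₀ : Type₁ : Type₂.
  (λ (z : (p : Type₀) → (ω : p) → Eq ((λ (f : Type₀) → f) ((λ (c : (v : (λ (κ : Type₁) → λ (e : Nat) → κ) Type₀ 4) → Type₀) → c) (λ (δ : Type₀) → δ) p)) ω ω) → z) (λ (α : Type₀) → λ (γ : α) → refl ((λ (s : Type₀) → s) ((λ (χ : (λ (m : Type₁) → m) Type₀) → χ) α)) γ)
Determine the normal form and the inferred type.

reduced normal form:
  λ (z : Type₀) → λ (p : z) → refl z p
the term's type:
  (z : Type₀) → (p : z) → Eq z p p


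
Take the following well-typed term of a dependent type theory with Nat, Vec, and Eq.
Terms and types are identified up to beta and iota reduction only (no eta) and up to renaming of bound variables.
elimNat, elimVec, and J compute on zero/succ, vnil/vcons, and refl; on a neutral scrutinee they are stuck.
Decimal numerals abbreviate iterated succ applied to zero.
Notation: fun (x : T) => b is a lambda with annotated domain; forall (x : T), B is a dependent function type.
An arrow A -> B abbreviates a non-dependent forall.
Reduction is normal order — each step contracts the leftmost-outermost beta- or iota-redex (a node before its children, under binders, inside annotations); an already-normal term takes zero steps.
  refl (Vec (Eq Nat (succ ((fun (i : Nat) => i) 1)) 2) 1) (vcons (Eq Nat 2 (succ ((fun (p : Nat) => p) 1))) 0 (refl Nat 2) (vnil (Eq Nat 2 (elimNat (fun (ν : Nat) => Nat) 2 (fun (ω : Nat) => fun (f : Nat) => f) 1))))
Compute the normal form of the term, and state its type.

reduced normal form:
  refl (Vec (Eq Nat 2 2) 1) (vcons (Eq Nat 2 2) 0 (refl Nat 2) (vnil (Eq Nat 2 2)))
type:
  Eq (Vec (Eq Nat 2 2) 1) (vcons (Eq Nat 2 2) 0 (refl Nat 2) (vnil (Eq Nat 2 2))) (vcons (Eq Nat 2 2) 0 (refl Nat 2) (vnil (Eq Nat 2 2)))
observation: reduction starts at a beta-redex, and 6 normal-order steps reach the normal form.


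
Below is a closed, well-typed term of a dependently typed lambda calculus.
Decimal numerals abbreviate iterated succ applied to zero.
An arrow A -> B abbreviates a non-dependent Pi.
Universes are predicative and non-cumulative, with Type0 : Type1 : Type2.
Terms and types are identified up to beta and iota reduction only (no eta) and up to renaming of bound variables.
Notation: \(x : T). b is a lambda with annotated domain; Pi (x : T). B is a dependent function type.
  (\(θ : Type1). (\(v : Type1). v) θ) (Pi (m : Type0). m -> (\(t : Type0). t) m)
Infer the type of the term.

type:
  Type1


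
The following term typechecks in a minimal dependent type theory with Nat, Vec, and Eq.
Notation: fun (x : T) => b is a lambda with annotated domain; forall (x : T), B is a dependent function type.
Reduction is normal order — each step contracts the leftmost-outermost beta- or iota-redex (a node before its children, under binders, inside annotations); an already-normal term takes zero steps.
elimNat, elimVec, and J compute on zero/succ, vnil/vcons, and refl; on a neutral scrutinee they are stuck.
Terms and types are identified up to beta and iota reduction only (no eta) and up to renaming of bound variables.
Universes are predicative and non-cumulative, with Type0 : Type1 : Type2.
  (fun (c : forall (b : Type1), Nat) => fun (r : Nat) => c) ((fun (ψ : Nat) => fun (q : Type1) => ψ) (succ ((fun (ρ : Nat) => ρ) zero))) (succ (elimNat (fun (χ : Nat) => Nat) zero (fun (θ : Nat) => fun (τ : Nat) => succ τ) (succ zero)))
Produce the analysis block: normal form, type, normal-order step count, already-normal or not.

resulting normal form:
  fun (c : Type1) => succ zero
the term's type:
  forall (c : Type1), Nat
reduction steps (normal order): 4
term was already normal: no
first contracted redex: a beta-redex


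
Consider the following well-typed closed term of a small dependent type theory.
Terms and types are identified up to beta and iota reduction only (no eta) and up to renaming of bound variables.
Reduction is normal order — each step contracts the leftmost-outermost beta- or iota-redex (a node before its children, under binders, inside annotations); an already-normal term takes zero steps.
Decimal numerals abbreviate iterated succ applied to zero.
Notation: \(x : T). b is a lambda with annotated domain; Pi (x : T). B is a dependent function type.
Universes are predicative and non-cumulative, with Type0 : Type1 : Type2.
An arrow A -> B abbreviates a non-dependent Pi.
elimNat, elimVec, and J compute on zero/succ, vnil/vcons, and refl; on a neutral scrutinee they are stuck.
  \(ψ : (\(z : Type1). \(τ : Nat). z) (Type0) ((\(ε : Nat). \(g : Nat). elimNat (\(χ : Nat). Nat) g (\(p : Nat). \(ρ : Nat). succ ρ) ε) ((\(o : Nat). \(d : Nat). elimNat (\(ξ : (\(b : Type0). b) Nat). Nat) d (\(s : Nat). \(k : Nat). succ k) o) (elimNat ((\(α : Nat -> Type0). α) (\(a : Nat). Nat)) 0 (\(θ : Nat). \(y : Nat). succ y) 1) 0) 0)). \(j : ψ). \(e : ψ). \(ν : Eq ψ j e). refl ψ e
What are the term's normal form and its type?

resulting normal form:
  \(ψ : Type0). \(z : ψ). \(τ : ψ). \(ε : Eq ψ z τ). refl ψ τ
type:
  Pi (ψ : Type0). Pi (z : ψ). Pi (τ : ψ). Eq ψ z τ -> Eq ψ τ τ
observation: the first redex contracted is a beta-redex; the normal form is reached in 2 normal-order steps.


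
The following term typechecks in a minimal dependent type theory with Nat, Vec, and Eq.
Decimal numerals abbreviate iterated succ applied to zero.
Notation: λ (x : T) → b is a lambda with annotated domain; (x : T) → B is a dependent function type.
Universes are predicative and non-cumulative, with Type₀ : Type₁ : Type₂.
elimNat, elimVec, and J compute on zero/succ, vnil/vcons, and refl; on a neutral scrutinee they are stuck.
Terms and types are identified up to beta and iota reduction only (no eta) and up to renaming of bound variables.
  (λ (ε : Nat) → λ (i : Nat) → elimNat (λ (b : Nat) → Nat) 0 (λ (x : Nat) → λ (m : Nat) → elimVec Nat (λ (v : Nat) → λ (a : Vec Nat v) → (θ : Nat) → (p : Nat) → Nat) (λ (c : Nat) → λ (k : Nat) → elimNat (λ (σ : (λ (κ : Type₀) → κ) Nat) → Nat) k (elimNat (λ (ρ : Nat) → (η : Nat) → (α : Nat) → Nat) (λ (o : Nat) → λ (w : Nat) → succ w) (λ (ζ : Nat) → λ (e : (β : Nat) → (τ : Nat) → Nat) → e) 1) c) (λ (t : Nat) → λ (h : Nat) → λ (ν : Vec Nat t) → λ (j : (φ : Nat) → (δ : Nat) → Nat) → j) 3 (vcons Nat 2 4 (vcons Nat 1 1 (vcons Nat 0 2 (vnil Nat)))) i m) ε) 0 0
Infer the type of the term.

the term's type:
  Nat


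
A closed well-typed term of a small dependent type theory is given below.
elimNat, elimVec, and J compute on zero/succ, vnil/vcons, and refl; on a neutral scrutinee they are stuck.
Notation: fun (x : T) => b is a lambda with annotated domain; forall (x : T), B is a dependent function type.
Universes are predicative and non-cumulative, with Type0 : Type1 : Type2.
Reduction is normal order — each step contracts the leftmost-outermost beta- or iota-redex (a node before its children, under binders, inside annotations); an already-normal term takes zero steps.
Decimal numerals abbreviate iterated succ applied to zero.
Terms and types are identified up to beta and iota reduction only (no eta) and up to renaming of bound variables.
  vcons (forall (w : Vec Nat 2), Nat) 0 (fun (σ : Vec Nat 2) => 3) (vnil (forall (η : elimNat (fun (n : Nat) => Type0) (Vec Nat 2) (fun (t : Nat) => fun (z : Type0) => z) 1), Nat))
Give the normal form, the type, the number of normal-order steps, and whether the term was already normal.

resulting normal form:
  vcons (forall (w : Vec Nat 2), Nat) 0 (fun (σ : Vec Nat 2) => 3) (vnil (forall (η : Vec Nat 2), Nat))
the term's type:
  Vec (forall (w : Vec Nat 2), Nat) 1
normal-order step count: 4
started in normal form: no
first redex: an elimNat iota-redex


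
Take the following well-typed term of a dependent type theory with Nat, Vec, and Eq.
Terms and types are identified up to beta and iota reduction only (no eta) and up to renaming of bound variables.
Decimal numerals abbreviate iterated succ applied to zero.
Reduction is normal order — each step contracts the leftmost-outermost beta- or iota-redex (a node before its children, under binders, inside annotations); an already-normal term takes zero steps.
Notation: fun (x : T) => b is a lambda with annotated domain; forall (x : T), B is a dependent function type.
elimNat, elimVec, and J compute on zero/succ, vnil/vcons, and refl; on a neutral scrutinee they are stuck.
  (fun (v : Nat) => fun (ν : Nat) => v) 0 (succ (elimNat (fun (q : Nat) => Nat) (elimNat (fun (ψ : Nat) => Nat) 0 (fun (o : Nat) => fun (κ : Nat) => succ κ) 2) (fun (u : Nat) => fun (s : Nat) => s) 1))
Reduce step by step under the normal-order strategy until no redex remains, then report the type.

reduction (normal order):
  (fun (v : Nat) => fun (ν : Nat) => v) 0 (succ (elimNat (fun (q : Nat) => Nat) (elimNat (fun (ψ : Nat) => Nat) 0 (fun (o : Nat) => fun (κ : Nat) => succ κ) 2) (fun (u : Nat) => fun (s : Nat) => s) 1))
  ~> (fun (v : Nat) => 0) (succ (elimNat (fun (ν : Nat) => Nat) (elimNat (fun (q : Nat) => Nat) 0 (fun (ψ : Nat) => fun (o : Nat) => succ o) 2) (fun (κ : Nat) => fun (u : Nat) => u) 1))
  ~> 0
the term's type:
  Nat


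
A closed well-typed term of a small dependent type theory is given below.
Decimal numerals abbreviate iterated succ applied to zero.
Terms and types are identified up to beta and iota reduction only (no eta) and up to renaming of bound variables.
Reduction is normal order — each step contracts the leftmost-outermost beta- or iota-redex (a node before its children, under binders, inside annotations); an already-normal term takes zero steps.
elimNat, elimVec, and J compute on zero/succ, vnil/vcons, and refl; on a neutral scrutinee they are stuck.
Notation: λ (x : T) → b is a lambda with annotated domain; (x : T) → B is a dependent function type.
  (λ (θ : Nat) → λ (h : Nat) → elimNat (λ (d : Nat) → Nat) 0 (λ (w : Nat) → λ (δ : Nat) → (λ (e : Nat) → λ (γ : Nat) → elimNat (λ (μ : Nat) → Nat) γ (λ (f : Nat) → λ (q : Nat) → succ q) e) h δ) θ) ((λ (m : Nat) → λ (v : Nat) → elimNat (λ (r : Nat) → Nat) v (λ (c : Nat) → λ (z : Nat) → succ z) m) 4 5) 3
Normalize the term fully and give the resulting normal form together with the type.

reduced normal form:
  27
type:
  Nat


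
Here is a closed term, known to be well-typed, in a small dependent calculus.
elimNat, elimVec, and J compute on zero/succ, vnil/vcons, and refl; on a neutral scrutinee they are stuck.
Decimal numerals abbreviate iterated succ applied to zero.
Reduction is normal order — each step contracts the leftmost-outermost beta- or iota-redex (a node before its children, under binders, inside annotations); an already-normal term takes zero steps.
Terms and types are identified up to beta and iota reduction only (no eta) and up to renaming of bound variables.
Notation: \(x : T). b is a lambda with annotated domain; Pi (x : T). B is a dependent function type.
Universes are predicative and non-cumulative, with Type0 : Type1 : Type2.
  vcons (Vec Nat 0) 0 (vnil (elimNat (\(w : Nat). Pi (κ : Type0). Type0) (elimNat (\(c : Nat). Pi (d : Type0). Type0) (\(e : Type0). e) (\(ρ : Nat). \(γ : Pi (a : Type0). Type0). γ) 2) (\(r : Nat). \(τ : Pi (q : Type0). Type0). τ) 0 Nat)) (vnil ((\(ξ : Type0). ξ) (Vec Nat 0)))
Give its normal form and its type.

normal form:
  vcons (Vec Nat 0) 0 (vnil Nat) (vnil (Vec Nat 0))
type:
  Vec (Vec Nat 0) 1
observation: normalization takes exactly 10 steps under the normal-order strategy.


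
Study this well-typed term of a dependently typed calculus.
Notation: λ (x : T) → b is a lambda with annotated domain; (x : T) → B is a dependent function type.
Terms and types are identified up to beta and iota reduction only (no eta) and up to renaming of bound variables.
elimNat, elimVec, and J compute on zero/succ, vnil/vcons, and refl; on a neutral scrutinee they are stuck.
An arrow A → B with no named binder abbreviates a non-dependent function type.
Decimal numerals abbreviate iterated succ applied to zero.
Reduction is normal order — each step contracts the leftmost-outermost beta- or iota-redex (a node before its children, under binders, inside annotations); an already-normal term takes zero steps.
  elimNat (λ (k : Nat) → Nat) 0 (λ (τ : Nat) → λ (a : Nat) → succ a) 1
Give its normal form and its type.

resulting normal form:
  1
inferred type:
  Nat


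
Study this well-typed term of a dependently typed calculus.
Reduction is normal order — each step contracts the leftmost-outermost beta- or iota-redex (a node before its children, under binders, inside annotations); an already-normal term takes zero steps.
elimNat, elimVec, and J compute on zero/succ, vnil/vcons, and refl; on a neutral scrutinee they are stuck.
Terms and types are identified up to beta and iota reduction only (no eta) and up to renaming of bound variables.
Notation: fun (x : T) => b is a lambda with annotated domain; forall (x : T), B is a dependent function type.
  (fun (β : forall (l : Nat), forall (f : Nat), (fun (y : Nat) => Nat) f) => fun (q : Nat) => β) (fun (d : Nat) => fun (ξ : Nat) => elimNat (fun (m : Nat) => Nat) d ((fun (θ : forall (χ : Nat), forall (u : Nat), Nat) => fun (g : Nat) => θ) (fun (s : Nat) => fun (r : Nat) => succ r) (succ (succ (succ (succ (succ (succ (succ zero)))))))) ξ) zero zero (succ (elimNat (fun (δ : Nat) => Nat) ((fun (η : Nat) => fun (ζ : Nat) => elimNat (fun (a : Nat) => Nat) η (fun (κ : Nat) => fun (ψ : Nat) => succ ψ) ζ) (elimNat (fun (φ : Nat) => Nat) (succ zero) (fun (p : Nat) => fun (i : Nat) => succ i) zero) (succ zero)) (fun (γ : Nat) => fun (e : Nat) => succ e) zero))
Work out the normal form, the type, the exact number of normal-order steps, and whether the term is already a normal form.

reduced normal form:
  succ (succ (succ zero))
the term's type:
  Nat
steps to reach normal form (normal order): 26
already normal: no
first contracted redex: a beta-redex


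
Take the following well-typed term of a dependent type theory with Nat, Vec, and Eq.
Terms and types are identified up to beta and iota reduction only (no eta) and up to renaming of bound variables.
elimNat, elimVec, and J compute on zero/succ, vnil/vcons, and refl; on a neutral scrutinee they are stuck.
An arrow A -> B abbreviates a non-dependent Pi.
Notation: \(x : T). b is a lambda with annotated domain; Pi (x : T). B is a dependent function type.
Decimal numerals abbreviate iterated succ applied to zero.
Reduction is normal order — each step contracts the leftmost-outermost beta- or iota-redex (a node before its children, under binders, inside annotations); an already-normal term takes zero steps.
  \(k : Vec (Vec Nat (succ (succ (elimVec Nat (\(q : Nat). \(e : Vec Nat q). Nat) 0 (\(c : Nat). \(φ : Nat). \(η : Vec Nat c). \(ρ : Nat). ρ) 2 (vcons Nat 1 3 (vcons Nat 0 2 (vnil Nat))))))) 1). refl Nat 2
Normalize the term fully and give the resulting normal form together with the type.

resulting normal form:
  \(k : Vec (Vec Nat 2) 1). refl Nat 2
type:
  Vec (Vec Nat 2) 1 -> Eq Nat 2 2
observation: normalization takes exactly 11 steps under the normal-order strategy.


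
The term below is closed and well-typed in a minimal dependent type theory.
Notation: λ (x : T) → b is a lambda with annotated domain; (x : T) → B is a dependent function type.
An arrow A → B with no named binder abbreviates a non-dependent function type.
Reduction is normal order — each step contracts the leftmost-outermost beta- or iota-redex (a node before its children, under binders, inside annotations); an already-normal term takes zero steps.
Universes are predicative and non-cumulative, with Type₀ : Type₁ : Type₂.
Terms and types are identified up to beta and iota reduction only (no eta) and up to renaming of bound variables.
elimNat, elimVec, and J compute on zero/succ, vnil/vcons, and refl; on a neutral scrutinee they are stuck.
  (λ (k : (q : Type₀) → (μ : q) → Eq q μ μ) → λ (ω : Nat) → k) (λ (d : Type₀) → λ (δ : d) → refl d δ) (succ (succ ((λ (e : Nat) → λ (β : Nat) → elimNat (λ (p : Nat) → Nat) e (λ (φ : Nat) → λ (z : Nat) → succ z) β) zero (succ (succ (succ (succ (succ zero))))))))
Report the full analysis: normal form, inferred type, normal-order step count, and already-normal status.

reduced normal form:
  λ (k : Type₀) → λ (q : k) → refl k q
type:
  (k : Type₀) → (q : k) → Eq k q q
normal-order step count: 2
started in normal form: no
first redex: a beta-redex


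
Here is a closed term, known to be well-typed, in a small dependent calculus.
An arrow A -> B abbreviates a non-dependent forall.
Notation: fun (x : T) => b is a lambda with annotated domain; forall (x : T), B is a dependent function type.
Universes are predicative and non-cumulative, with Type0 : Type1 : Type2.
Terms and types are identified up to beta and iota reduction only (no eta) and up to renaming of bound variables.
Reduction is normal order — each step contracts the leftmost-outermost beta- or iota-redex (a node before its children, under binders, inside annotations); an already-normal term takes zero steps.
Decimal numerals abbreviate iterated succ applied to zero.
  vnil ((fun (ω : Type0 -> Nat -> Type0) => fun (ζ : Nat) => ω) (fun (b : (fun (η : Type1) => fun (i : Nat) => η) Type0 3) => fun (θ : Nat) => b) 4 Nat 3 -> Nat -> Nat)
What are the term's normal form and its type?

reduced normal form:
  vnil (Nat -> Nat -> Nat)
type:
  Vec (Nat -> Nat -> Nat) 0
observation: the term reaches its normal form after 4 normal-order steps.


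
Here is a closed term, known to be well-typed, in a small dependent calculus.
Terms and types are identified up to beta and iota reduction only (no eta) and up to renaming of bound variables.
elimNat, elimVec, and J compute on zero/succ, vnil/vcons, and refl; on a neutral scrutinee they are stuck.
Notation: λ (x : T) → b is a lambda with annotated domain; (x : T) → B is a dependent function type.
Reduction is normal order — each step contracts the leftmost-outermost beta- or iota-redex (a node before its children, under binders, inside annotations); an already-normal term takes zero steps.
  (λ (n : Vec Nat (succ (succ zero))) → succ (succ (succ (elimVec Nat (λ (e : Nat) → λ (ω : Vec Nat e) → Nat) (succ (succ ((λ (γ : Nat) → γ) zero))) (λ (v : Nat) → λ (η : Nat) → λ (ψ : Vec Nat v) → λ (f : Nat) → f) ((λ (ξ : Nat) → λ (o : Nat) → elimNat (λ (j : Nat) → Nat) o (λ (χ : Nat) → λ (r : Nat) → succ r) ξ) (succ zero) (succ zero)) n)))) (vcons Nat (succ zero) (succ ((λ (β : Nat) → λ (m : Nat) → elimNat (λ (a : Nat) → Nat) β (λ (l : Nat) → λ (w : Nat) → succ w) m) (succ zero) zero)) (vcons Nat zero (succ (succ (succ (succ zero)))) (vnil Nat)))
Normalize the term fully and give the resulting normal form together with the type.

reduced normal form:
  succ (succ (succ (succ (succ zero))))
inferred type:
  Nat
observation: the first redex contracted is a beta-redex; the normal form is reached in 13 normal-order steps.


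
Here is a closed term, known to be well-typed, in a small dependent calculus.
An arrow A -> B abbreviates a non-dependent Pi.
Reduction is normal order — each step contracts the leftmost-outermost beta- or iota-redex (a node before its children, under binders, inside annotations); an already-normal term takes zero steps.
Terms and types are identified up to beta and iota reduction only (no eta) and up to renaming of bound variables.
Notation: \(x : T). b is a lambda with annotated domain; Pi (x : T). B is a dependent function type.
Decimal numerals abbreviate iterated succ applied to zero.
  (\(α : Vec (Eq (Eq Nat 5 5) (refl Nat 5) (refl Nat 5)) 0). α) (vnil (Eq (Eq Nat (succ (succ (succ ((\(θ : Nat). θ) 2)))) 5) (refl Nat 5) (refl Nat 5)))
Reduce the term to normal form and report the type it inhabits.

reduced normal form:
  vnil (Eq (Eq Nat 5 5) (refl Nat 5) (refl Nat 5))
inferred type:
  Vec (Eq (Eq Nat 5 5) (refl Nat 5) (refl Nat 5)) 0
observation: the leftmost-outermost redex is a beta-redex, and normalization takes 2 steps.


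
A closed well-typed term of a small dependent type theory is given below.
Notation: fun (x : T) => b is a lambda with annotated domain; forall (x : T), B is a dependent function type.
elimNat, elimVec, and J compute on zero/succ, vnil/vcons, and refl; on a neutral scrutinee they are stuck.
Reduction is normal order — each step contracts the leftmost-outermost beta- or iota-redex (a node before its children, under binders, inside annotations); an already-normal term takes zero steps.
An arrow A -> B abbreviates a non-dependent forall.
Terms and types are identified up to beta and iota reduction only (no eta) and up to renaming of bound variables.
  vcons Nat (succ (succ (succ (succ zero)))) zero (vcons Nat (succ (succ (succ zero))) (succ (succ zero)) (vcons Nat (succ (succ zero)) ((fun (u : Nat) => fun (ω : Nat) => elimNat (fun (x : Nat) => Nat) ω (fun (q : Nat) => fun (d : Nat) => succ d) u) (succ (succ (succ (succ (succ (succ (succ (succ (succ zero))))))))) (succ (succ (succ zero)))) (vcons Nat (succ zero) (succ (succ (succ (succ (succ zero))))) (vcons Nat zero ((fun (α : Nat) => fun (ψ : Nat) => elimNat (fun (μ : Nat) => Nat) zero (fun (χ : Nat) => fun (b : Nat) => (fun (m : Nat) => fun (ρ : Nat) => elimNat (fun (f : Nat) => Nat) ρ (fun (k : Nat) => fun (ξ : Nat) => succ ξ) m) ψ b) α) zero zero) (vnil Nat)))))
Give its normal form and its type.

resulting normal form:
  vcons Nat (succ (succ (succ (succ zero)))) zero (vcons Nat (succ (succ (succ zero))) (succ (succ zero)) (vcons Nat (succ (succ zero)) (succ (succ (succ (succ (succ (succ (succ (succ (succ (succ (succ (succ zero)))))))))))) (vcons Nat (succ zero) (succ (succ (succ (succ (succ zero))))) (vcons Nat zero zero (vnil Nat)))))
inferred type:
  Vec Nat (succ (succ (succ (succ (succ zero)))))
observation: the leftmost-outermost redex is a beta-redex, and normalization takes 33 steps.


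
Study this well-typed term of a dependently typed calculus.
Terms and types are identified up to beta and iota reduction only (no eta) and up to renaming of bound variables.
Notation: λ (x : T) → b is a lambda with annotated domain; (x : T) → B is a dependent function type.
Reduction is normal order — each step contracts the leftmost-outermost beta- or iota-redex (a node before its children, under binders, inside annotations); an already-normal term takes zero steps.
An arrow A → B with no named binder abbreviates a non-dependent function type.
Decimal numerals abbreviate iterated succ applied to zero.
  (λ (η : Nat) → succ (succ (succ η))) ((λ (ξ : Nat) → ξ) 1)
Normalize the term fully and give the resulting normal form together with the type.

resulting normal form:
  4
the term's type:
  Nat


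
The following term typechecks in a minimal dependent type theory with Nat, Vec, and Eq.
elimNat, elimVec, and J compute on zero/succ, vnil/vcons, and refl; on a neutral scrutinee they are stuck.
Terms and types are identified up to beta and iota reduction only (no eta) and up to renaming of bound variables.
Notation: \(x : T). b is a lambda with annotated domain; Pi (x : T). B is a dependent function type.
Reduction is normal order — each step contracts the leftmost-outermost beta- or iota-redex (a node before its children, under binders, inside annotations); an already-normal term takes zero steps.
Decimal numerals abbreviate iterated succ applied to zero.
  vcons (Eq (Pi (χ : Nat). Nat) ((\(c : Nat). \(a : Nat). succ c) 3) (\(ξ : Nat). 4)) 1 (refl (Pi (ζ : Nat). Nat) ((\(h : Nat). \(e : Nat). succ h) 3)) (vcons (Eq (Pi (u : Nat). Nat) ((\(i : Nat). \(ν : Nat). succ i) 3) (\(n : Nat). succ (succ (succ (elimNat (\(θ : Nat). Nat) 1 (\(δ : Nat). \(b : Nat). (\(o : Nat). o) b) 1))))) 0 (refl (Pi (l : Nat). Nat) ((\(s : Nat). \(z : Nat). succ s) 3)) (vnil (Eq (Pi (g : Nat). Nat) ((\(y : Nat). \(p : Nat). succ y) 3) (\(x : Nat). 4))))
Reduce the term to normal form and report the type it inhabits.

resulting normal form:
  vcons (Eq (Pi (χ : Nat). Nat) (\(c : Nat). 4) (\(a : Nat). 4)) 1 (refl (Pi (ξ : Nat). Nat) (\(ζ : Nat). 4)) (vcons (Eq (Pi (h : Nat). Nat) (\(e : Nat). 4) (\(u : Nat). 4)) 0 (refl (Pi (i : Nat). Nat) (\(ν : Nat). 4)) (vnil (Eq (Pi (n : Nat). Nat) (\(θ : Nat). 4) (\(δ : Nat). 4))))
the term's type:
  Vec (Eq (Pi (χ : Nat). Nat) (\(c : Nat). 4) (\(a : Nat). 4)) 2
observation: 10 normal-order steps normalize the term, beginning with a beta-redex.


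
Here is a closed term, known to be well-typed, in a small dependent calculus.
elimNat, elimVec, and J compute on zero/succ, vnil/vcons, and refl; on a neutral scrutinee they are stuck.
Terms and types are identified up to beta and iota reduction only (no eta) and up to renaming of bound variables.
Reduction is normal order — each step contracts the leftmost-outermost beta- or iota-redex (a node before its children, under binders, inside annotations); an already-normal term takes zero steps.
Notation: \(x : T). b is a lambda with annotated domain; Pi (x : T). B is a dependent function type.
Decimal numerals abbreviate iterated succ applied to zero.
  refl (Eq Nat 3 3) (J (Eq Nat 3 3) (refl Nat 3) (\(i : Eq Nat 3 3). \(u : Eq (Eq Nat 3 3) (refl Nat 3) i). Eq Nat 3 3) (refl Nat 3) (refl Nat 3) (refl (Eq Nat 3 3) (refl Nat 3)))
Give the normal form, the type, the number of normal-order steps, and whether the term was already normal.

normal form:
  refl (Eq Nat 3 3) (refl Nat 3)
the term's type:
  Eq (Eq Nat 3 3) (refl Nat 3) (refl Nat 3)
steps to reach normal form (normal order): 1
term was already normal: no
first contracted redex: a J iota-redex


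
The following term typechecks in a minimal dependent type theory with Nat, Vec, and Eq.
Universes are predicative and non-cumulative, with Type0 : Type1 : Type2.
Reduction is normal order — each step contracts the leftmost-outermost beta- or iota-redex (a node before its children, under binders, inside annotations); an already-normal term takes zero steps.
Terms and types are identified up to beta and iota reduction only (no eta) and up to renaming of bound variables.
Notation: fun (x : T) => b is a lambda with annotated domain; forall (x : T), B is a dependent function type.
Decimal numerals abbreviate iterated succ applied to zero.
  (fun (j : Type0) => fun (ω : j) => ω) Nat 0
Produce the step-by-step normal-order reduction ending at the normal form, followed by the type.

normal-order reduction sequence:
  (fun (j : Type0) => fun (ω : j) => ω) Nat 0
  ~> (fun (j : Nat) => j) 0
  ~> 0
the term's type:
  Nat


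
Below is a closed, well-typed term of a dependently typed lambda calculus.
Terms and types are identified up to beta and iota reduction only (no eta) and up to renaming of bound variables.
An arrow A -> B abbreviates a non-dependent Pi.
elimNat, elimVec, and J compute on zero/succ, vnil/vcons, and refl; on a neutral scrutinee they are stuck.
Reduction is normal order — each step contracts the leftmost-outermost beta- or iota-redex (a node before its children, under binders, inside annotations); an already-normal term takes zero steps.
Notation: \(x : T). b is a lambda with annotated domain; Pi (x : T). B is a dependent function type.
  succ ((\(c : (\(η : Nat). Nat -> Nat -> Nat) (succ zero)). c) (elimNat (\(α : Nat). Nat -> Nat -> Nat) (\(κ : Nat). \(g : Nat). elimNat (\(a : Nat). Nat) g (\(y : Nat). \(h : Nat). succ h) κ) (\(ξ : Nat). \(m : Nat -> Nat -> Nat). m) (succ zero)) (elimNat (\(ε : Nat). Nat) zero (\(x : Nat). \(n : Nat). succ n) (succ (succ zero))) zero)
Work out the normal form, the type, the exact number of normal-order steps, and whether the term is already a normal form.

normal form:
  succ (succ (succ zero))
type:
  Nat
reduction steps (normal order): 21
already normal: no
first contracted redex: a beta-redex


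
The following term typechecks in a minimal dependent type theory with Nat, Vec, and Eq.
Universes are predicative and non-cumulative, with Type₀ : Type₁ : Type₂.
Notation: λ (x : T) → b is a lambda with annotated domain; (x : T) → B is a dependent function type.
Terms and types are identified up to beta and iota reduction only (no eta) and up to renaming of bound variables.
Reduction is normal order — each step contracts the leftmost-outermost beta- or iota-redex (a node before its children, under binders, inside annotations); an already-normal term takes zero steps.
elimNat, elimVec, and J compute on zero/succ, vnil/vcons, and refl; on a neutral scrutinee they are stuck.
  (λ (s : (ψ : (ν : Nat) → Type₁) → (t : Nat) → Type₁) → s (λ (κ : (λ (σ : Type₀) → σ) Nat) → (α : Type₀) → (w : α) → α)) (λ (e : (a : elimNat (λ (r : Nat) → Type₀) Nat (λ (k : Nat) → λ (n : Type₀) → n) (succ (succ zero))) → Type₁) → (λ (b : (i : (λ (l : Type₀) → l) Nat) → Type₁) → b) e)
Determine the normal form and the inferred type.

resulting normal form:
  λ (s : Nat) → (ψ : Type₀) → (ν : ψ) → ψ
inferred type:
  (s : Nat) → Type₁
observation: the leftmost-outermost redex is a beta-redex, and normalization takes 4 steps.


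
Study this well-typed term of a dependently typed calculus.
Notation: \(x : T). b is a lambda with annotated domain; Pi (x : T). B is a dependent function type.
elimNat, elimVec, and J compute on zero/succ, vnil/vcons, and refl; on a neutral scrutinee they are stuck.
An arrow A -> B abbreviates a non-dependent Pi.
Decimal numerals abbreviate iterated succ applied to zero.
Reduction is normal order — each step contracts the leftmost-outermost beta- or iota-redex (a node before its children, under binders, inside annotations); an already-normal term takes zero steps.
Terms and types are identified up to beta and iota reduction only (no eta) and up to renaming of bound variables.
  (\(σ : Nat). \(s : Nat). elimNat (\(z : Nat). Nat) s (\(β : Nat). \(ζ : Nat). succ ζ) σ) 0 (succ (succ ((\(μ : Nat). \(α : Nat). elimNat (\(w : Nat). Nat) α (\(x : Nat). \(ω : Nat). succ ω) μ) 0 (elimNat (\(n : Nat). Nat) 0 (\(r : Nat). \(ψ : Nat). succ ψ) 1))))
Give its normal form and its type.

reduced normal form:
  3
inferred type:
  Nat


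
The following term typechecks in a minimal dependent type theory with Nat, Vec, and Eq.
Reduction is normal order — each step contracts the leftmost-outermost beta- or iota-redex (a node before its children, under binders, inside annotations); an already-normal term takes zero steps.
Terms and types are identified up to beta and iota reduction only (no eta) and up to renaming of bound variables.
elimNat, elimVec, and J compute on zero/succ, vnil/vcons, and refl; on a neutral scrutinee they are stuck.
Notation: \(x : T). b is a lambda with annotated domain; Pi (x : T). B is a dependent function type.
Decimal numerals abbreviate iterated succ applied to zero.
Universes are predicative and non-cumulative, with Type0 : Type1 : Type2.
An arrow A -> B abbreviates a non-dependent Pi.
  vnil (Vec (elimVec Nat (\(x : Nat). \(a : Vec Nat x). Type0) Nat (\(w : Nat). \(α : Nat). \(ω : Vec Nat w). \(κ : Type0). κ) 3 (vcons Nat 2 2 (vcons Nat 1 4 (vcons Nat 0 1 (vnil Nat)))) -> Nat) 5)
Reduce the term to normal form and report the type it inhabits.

reduced normal form:
  vnil (Vec (Nat -> Nat) 5)
the term's type:
  Vec (Vec (Nat -> Nat) 5) 0
observation: 16 normal-order steps normalize the term, beginning with an elimVec iota-redex.
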